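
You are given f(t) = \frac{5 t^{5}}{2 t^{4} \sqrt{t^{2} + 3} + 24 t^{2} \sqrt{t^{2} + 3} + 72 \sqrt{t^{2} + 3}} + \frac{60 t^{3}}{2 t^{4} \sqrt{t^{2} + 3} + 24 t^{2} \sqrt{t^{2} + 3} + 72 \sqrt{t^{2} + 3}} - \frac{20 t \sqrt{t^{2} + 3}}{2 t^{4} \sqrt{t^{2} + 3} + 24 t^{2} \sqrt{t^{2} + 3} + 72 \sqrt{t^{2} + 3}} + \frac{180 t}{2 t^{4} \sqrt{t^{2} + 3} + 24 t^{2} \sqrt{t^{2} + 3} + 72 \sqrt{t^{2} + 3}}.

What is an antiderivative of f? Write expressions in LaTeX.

An antiderivative is F(t) = \frac{5 \sqrt{t^{2} + 3}}{2} + \frac{5}{2 \left(\frac{t^{2}}{2} + 3\right)}.

The integrand splits into summands that can be handled one at a time.
Check: d/dt[\frac{5 \sqrt{t^{2} + 3}}{2} + \frac{5}{2 \left(\frac{t^{2}}{2} + 3\right)}] = \frac{5 t^{5} + 60 t^{3} - 20 t \sqrt{t^{2} + 3} + 180 t}{2 t^{4} \sqrt{t^{2} + 3} + 24 t^{2} \sqrt{t^{2} + 3} + 72 \sqrt{t^{2} + 3}}, which equals f(t).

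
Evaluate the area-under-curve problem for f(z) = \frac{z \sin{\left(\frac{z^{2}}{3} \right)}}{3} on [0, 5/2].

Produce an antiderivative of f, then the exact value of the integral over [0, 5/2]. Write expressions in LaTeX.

f matches the chain-rule pattern g'(h)*h' with inner function h(z) = \frac{z^{2}}{3}; substituting u = h(z) collapses the integral.
F(z) = - \frac{\cos{\left(\frac{z^{2}}{3} \right)}}{2} is an antiderivative of f.
Check: d/dz[- \frac{\cos{\left(\frac{z^{2}}{3} \right)}}{2}] = \frac{z \sin{\left(\frac{z^{2}}{3} \right)}}{3} = f(z).
F(5/2) = - \frac{\cos{\left(\frac{25}{12} \right)}}{2}; F(0) = - \frac{1}{2}.
Integral = F(5/2) - F(0) = \frac{1}{2} - \frac{\cos{\left(\frac{25}{12} \right)}}{2}.

Antiderivative: F(z) = - \frac{\cos{\left(\frac{z^{2}}{3} \right)}}{2}; value = \frac{1}{2} - \frac{\cos{\left(\frac{25}{12} \right)}}{2}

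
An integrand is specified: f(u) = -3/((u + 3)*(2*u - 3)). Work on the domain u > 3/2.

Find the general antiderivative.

The denominator factors as (u + 3)*(2*u - 3); partial fractions split f into directly integrable pieces: -2/(3*(2*u - 3)) + 1/(3*(u + 3)).
Check: d/du[-log(u - 3/2)/3 + log(u + 3)/3] = -3/(2*u**2 + 3*u - 9), which equals f(u).

F(u) = -log(u - 3/2)/3 + log(u + 3)/3 + C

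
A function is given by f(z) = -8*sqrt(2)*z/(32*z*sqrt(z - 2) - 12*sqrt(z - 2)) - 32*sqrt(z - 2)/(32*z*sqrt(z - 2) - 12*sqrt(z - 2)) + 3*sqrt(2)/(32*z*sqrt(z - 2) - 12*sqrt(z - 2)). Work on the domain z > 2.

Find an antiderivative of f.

Integrate term by term and add the pieces.
Check: d/dz[-sqrt(z/2 - 1) - log(4*z - 3/2)] = (-8*sqrt(2)*z - 32*sqrt(z - 2) + 3*sqrt(2))/(32*z*sqrt(z - 2) - 12*sqrt(z - 2)), which equals f(z).

An antiderivative is F(z) = -sqrt(z/2 - 1) - log(4*z - 3/2).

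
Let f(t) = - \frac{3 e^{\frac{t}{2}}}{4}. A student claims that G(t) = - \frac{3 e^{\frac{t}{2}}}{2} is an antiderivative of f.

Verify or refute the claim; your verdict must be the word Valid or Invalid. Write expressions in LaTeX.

d/dt[G] = - \frac{3 e^{\frac{t}{2}}}{4}
This equals f(t) exactly, so the claim holds.

Valid - the claim checks out under differentiation.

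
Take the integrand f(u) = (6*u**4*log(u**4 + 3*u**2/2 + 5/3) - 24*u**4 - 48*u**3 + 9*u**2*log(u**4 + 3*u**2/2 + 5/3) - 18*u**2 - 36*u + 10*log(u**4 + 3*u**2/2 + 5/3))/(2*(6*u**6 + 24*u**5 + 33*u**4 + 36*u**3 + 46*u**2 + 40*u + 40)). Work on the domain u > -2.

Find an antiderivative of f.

f has the shape v'r + vr' for v = -1/(2*u + 4) and r = log(u**4 + 3*u**2/2 + 5/3) — it is the derivative of the product v*r.
Check: d/du[-log(u**4 + 3*u**2/2 + 5/3)/(2*(u + 2))] = (6*u**4*log(u**4 + 3*u**2/2 + 5/3) - 24*u**4 - 48*u**3 + 9*u**2*log(u**4 + 3*u**2/2 + 5/3) - 18*u**2 - 36*u + 10*log(u**4 + 3*u**2/2 + 5/3))/(12*u**6 + 48*u**5 + 66*u**4 + 72*u**3 + 92*u**2 + 80*u + 80), which equals f(u).

An antiderivative is F(u) = -log(u**4 + 3*u**2/2 + 5/3)/(2*(u + 2)).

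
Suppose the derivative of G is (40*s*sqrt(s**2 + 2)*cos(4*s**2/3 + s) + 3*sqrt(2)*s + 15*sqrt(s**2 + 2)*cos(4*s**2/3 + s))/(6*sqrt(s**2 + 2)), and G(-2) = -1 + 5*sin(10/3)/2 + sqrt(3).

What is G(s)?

The proposed G(s) is checked by its d/ds: the result must match the given G'(s).
A general antiderivative is sqrt(2*s**2 + 4)/2 + 5*sin(4*s**2/3 + s)/2 + C.
The condition gives C = -1 + 5*sin(10/3)/2 + sqrt(3) - (5*sin(10/3)/2 + sqrt(3)) = -1.
So G(s) = (sqrt(2)*sqrt(s**2 + 2) + 5*sin(4*s**2/3 + s) - 2)/2.
Check: d/ds[(sqrt(2)*sqrt(s**2 + 2) + 5*sin(4*s**2/3 + s) - 2)/2] = (40*s*sqrt(s**2 + 2)*cos(4*s**2/3 + s) + 3*sqrt(2)*s + 15*sqrt(s**2 + 2)*cos(4*s**2/3 + s))/(6*sqrt(s**2 + 2)) = G'(s).

G(s) = (sqrt(2)*sqrt(s**2 + 2) + 5*sin(4*s**2/3 + s) - 2)/2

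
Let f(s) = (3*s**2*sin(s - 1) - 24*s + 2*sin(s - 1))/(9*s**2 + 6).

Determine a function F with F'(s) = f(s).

An antiderivative is F(s) = -4*log(s**2 + 2/3)/3 - cos(s - 1)/3.

Since d/ds undoes antidifferentiation here, F'(s) = f(s) is required of F(s).
Check: d/ds[-4*log(s**2 + 2/3)/3 - cos(s - 1)/3] = (3*s**2*sin(s - 1) - 24*s + 2*sin(s - 1))/(9*s**2 + 6) = f(s).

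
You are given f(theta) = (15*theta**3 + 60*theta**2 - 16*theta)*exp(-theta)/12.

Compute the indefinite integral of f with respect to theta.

F(theta) = (-15*theta**3 - 105*theta**2 - 194*theta - 194)*exp(-theta)/12 + C

Recognize the product-rule pattern: f = u'v + uv' with u = -5*theta**3/4 - 35*theta**2/4 - 97*theta/6 - 97/6, v = exp(-theta), so integration by parts undoes it.
Check: d/dtheta[(-15*theta**3 - 105*theta**2 - 194*theta - 194)*exp(-theta)/12] = (15*theta**3 + 60*theta**2 - 16*theta)*exp(-theta)/12 = f(theta).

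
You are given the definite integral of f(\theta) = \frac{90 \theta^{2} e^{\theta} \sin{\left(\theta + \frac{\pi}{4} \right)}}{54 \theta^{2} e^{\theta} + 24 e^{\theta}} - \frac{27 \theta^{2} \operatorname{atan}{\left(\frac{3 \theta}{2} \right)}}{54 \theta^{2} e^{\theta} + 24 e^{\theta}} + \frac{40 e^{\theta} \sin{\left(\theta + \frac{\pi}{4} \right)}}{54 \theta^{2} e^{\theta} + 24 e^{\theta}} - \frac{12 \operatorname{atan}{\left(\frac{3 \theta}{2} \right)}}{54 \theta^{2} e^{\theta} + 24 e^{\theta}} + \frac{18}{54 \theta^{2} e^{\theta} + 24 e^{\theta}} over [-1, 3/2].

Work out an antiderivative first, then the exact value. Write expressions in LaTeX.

Antiderivative: F(\theta) = \frac{\left(- 10 e^{\theta} \cos{\left(\theta + \frac{\pi}{4} \right)} + 3 \operatorname{atan}{\left(\frac{3 \theta}{2} \right)}\right) e^{- \theta}}{6}; value = \frac{\operatorname{atan}{\left(\frac{9}{4} \right)}}{2 e^{\frac{3}{2}}} - \frac{5 \cos{\left(\frac{\pi}{4} + \frac{3}{2} \right)}}{3} + \frac{e \operatorname{atan}{\left(\frac{3}{2} \right)}}{2} + \frac{5 \sin{\left(\frac{\pi}{4} + 1 \right)}}{3}

The integrand splits into summands that can be handled one at a time.
F(\theta) = \frac{\left(- 10 e^{\theta} \cos{\left(\theta + \frac{\pi}{4} \right)} + 3 \operatorname{atan}{\left(\frac{3 \theta}{2} \right)}\right) e^{- \theta}}{6} is an antiderivative of f.
Check: d/d\theta[\frac{\left(- 10 e^{\theta} \cos{\left(\theta + \frac{\pi}{4} \right)} + 3 \operatorname{atan}{\left(\frac{3 \theta}{2} \right)}\right) e^{- \theta}}{6}] = \frac{90 \theta^{2} e^{\theta} \sin{\left(\theta + \frac{\pi}{4} \right)} - 27 \theta^{2} \operatorname{atan}{\left(\frac{3 \theta}{2} \right)} + 40 e^{\theta} \sin{\left(\theta + \frac{\pi}{4} \right)} - 12 \operatorname{atan}{\left(\frac{3 \theta}{2} \right)} + 18}{54 \theta^{2} e^{\theta} + 24 e^{\theta}}, which equals f(\theta).
F(3/2) = \frac{\operatorname{atan}{\left(\frac{9}{4} \right)}}{2 e^{\frac{3}{2}}} - \frac{5 \cos{\left(\frac{\pi}{4} + \frac{3}{2} \right)}}{3}; F(-1) = - \frac{5 \sin{\left(\frac{\pi}{4} + 1 \right)}}{3} - \frac{e \operatorname{atan}{\left(\frac{3}{2} \right)}}{2}.
Integral = F(3/2) - F(-1) = \frac{\operatorname{atan}{\left(\frac{9}{4} \right)}}{2 e^{\frac{3}{2}}} - \frac{5 \cos{\left(\frac{\pi}{4} + \frac{3}{2} \right)}}{3} + \frac{e \operatorname{atan}{\left(\frac{3}{2} \right)}}{2} + \frac{5 \sin{\left(\frac{\pi}{4} + 1 \right)}}{3}.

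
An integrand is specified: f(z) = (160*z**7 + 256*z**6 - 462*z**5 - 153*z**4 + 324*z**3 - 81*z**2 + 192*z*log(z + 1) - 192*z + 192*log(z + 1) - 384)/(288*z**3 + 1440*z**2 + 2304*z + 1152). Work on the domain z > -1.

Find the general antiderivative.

Recognize the product-rule pattern: f = u'v + uv' with u = -1/(3*z + 6), v = -(z**2 - 3*z/4)**3/3 + 2*log(z + 1), so integration by parts undoes it.
Check: d/dz[-(-z**3*(4*z - 3)**3 + 384*log(z + 1))/(576*(z + 2))] = (160*z**7 + 256*z**6 - 462*z**5 - 153*z**4 + 324*z**3 - 81*z**2 + 192*z*log(z + 1) - 192*z + 192*log(z + 1) - 384)/(288*z**3 + 1440*z**2 + 2304*z + 1152) = f(z).

F(z) = -(-z**3*(4*z - 3)**3 + 384*log(z + 1))/(576*(z + 2)) + C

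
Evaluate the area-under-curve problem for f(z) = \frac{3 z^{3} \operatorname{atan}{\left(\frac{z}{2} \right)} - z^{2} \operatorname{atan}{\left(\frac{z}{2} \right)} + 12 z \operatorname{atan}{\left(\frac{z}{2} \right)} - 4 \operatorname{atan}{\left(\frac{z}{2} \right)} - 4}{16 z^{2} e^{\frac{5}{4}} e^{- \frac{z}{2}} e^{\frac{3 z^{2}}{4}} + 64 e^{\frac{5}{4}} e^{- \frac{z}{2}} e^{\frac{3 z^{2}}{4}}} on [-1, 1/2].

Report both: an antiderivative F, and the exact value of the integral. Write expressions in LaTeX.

A first test for any F(z): its z-derivative must equal f(z) identically.
F(z) = - \frac{e^{\frac{z}{2}} e^{- \frac{3 z^{2}}{4}} \operatorname{atan}{\left(\frac{z}{2} \right)}}{8 e^{\frac{5}{4}}} is an antiderivative of f.
Check: d/dz[- \frac{e^{\frac{z}{2}} e^{- \frac{3 z^{2}}{4}} \operatorname{atan}{\left(\frac{z}{2} \right)}}{8 e^{\frac{5}{4}}}] = \frac{3 z^{3} e^{\frac{z}{2}} \operatorname{atan}{\left(\frac{z}{2} \right)} - z^{2} e^{\frac{z}{2}} \operatorname{atan}{\left(\frac{z}{2} \right)} + 12 z e^{\frac{z}{2}} \operatorname{atan}{\left(\frac{z}{2} \right)} - 4 e^{\frac{z}{2}} \operatorname{atan}{\left(\frac{z}{2} \right)} - 4 e^{\frac{z}{2}}}{16 z^{2} e^{\frac{5}{4}} e^{\frac{3 z^{2}}{4}} + 64 e^{\frac{5}{4}} e^{\frac{3 z^{2}}{4}}}, which equals f(z).
F(1/2) = - \frac{\operatorname{atan}{\left(\frac{1}{4} \right)}}{8 e^{\frac{19}{16}}}; F(-1) = \frac{\operatorname{atan}{\left(\frac{1}{2} \right)}}{8 e^{\frac{5}{2}}}.
Integral = F(1/2) - F(-1) = - \frac{\operatorname{atan}{\left(\frac{1}{4} \right)}}{8 e^{\frac{19}{16}}} - \frac{\operatorname{atan}{\left(\frac{1}{2} \right)}}{8 e^{\frac{5}{2}}}.

Antiderivative: F(z) = - \frac{e^{\frac{z}{2}} e^{- \frac{3 z^{2}}{4}} \operatorname{atan}{\left(\frac{z}{2} \right)}}{8 e^{\frac{5}{4}}}; value = - \frac{\operatorname{atan}{\left(\frac{1}{4} \right)}}{8 e^{\frac{19}{16}}} - \frac{\operatorname{atan}{\left(\frac{1}{2} \right)}}{8 e^{\frac{5}{2}}}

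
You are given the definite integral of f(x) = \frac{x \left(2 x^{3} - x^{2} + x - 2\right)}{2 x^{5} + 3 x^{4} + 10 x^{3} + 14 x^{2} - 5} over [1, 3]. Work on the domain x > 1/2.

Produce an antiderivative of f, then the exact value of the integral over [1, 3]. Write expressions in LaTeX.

Factor the denominator (\left(x + 1\right)^{2} \left(2 x - 1\right) \left(x^{2} + 5\right)) and decompose: f = \frac{67 x - 145}{126 \left(x^{2} + 5\right)} - \frac{4}{63 \left(2 x - 1\right)} + \frac{1}{2 \left(x + 1\right)} - \frac{1}{3 \left(x + 1\right)^{2}}; each piece integrates to a log, atan, or power term.
F(x) = \frac{- 8 \left(x + 1\right) \log{\left(x - \frac{1}{2} \right)} + 126 \left(x + 1\right) \log{\left(x + 1 \right)} + 67 \left(x + 1\right) \log{\left(x^{2} + 5 \right)} - 58 \sqrt{5} \left(x + 1\right) \operatorname{atan}{\left(\frac{\sqrt{5} x}{5} \right)} + 84}{252 \left(x + 1\right)} is an antiderivative of f.
Check: d/dx[\frac{- 8 \left(x + 1\right) \log{\left(x - \frac{1}{2} \right)} + 126 \left(x + 1\right) \log{\left(x + 1 \right)} + 67 \left(x + 1\right) \log{\left(x^{2} + 5 \right)} - 58 \sqrt{5} \left(x + 1\right) \operatorname{atan}{\left(\frac{\sqrt{5} x}{5} \right)} + 84}{252 \left(x + 1\right)}] = \frac{2 x^{4} - x^{3} + x^{2} - 2 x}{2 x^{5} + 3 x^{4} + 10 x^{3} + 14 x^{2} - 5}, which equals f(x).
F(3) = - \frac{29 \sqrt{5} \operatorname{atan}{\left(\frac{3 \sqrt{5}}{5} \right)}}{126} - \frac{2 \log{\left(\frac{5}{2} \right)}}{63} + \frac{1}{12} + \frac{\log{\left(4 \right)}}{2} + \frac{67 \log{\left(14 \right)}}{252}; F(1) = - \frac{29 \sqrt{5} \operatorname{atan}{\left(\frac{\sqrt{5}}{5} \right)}}{126} + \frac{1}{6} + \frac{67 \log{\left(2 \right)}}{126} + \frac{67 \log{\left(6 \right)}}{252}.
Integral = F(3) - F(1) = - \frac{29 \sqrt{5} \operatorname{atan}{\left(\frac{3 \sqrt{5}}{5} \right)}}{126} - \frac{67 \log{\left(6 \right)}}{252} - \frac{67 \log{\left(2 \right)}}{126} - \frac{1}{12} - \frac{2 \log{\left(\frac{5}{2} \right)}}{63} + \frac{29 \sqrt{5} \operatorname{atan}{\left(\frac{\sqrt{5}}{5} \right)}}{126} + \frac{\log{\left(4 \right)}}{2} + \frac{67 \log{\left(14 \right)}}{252}.

Antiderivative: F(x) = \frac{- 8 \left(x + 1\right) \log{\left(x - \frac{1}{2} \right)} + 126 \left(x + 1\right) \log{\left(x + 1 \right)} + 67 \left(x + 1\right) \log{\left(x^{2} + 5 \right)} - 58 \sqrt{5} \left(x + 1\right) \operatorname{atan}{\left(\frac{\sqrt{5} x}{5} \right)} + 84}{252 \left(x + 1\right)}; value = - \frac{29 \sqrt{5} \operatorname{atan}{\left(\frac{3 \sqrt{5}}{5} \right)}}{126} - \frac{67 \log{\left(6 \right)}}{252} - \frac{67 \log{\left(2 \right)}}{126} - \frac{1}{12} - \frac{2 \log{\left(\frac{5}{2} \right)}}{63} + \frac{29 \sqrt{5} \operatorname{atan}{\left(\frac{\sqrt{5}}{5} \right)}}{126} + \frac{\log{\left(4 \right)}}{2} + \frac{67 \log{\left(14 \right)}}{252}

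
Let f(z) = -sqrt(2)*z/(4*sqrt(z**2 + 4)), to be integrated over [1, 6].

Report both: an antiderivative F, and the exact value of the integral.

f matches the chain-rule pattern g'(h)*h' with inner function h(z) = z**2/2 + 2; substituting u = h(z) collapses the integral.
F(z) = -sqrt(2)*sqrt(z**2 + 4)/4 is an antiderivative of f.
Check: d/dz[-sqrt(2)*sqrt(z**2 + 4)/4] = -sqrt(2)*z/(4*sqrt(z**2 + 4)) = f(z).
F(6) = -sqrt(5); F(1) = -sqrt(10)/4.
Integral = F(6) - F(1) = -sqrt(5) + sqrt(10)/4.

Antiderivative: F(z) = -sqrt(2)*sqrt(z**2 + 4)/4; value = -sqrt(5) + sqrt(10)/4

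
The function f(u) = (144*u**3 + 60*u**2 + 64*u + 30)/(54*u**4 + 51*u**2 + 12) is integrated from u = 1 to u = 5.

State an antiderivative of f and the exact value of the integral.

Antiderivative: F(u) = 4*log(4*u**2 + 2)/3 + 5*atan(3*u/2)/3; value = -4*log(6)/3 - 5*atan(3/2)/3 + 5*atan(15/2)/3 + 4*log(102)/3

Recover f(u) by differentiating a candidate F(u); any mismatch rules it out.
F(u) = 4*log(4*u**2 + 2)/3 + 5*atan(3*u/2)/3 is an antiderivative of f.
Check: d/du[4*log(4*u**2 + 2)/3 + 5*atan(3*u/2)/3] = (144*u**3 + 60*u**2 + 64*u + 30)/(54*u**4 + 51*u**2 + 12) = f(u).
F(5) = 5*atan(15/2)/3 + 4*log(102)/3; F(1) = 5*atan(3/2)/3 + 4*log(6)/3.
Integral = F(5) - F(1) = -4*log(6)/3 - 5*atan(3/2)/3 + 5*atan(15/2)/3 + 4*log(102)/3.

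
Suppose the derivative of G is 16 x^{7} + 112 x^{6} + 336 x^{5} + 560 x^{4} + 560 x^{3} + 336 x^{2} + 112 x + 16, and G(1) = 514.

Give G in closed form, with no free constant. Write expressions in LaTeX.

The substitution u = - x^{2} - 2 x - 1 works: G'(x) is exactly (dG/du)*(du/dx) for that inner function.
A general antiderivative is 2 \left(- x^{2} - 2 x - 1\right)^{4} + C.
The condition gives C = 514 - (512) = 2.
So G(x) = 2 x^{8} + 16 x^{7} + 56 x^{6} + 112 x^{5} + 140 x^{4} + 112 x^{3} + 56 x^{2} + 16 x + 4.
Check: d/dx[2 x^{8} + 16 x^{7} + 56 x^{6} + 112 x^{5} + 140 x^{4} + 112 x^{3} + 56 x^{2} + 16 x + 4] = 16 x^{7} + 112 x^{6} + 336 x^{5} + 560 x^{4} + 560 x^{3} + 336 x^{2} + 112 x + 16 = G'(x).

G(x) = 2 x^{8} + 16 x^{7} + 56 x^{6} + 112 x^{5} + 140 x^{4} + 112 x^{3} + 56 x^{2} + 16 x + 4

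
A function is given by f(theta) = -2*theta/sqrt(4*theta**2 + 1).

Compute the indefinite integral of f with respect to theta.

f matches the chain-rule pattern g'(h)*h' with inner function h(theta) = 4*theta**2 + 1; substituting u = h(theta) collapses the integral.
Check: d/dtheta[-sqrt(4*theta**2 + 1)/2] = -2*theta/sqrt(4*theta**2 + 1) = f(theta).

F(theta) = -sqrt(4*theta**2 + 1)/2 + C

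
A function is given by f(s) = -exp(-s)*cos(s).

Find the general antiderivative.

For F(s) to be correct the identity F'(s) - f(s) = 0 must hold.
Check: d/ds[(-sin(s) + cos(s))*exp(-s)/2] = -exp(-s)*cos(s) = f(s).

F(s) = (-sin(s) + cos(s))*exp(-s)/2 + C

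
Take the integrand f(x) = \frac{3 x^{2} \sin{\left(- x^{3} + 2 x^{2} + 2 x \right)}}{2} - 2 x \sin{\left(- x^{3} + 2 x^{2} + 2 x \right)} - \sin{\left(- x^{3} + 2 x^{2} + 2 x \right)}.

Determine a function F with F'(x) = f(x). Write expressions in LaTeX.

An antiderivative is F(x) = \frac{\cos{\left(- x^{3} + 2 x^{2} + 2 x \right)}}{2}.

f matches the chain-rule pattern g'(h)*h' with inner function h(x) = - x^{3} + 2 x^{2} + 2 x; substituting u = h(x) collapses the integral.
Check: d/dx[\frac{\cos{\left(- x^{3} + 2 x^{2} + 2 x \right)}}{2}] = \frac{3 x^{2} \sin{\left(- x^{3} + 2 x^{2} + 2 x \right)}}{2} - 2 x \sin{\left(- x^{3} + 2 x^{2} + 2 x \right)} - \sin{\left(- x^{3} + 2 x^{2} + 2 x \right)} = f(x).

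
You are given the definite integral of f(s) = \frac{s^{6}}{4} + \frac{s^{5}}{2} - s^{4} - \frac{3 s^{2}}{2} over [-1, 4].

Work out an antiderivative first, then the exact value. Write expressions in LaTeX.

Antiderivative: F(s) = \frac{s^{7}}{28} + \frac{s^{6}}{12} - \frac{s^{5}}{5} - \frac{s^{3}}{2}; value = \frac{9645}{14}

The integrand splits into summands that can be handled one at a time.
F(s) = \frac{s^{7}}{28} + \frac{s^{6}}{12} - \frac{s^{5}}{5} - \frac{s^{3}}{2} is an antiderivative of f.
Check: d/ds[\frac{s^{7}}{28} + \frac{s^{6}}{12} - \frac{s^{5}}{5} - \frac{s^{3}}{2}] = \frac{s^{6}}{4} + \frac{s^{5}}{2} - s^{4} - \frac{3 s^{2}}{2} = f(s).
F(4) = \frac{72416}{105}; F(-1) = \frac{157}{210}.
Integral = F(4) - F(-1) = \frac{9645}{14}.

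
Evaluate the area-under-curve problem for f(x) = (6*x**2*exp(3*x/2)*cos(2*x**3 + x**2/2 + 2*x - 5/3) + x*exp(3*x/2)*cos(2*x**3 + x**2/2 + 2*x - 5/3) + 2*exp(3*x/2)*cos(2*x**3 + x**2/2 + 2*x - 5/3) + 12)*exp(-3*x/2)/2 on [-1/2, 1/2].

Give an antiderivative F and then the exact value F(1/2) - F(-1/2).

Differentiate the proposed F(x) back; it has to land on f(x) exactly.
F(x) = sin(2*x**3 + x**2/2 + 2*x - 5/3)/2 - 4*exp(-3*x/2) is an antiderivative of f.
Check: d/dx[sin(2*x**3 + x**2/2 + 2*x - 5/3)/2 - 4*exp(-3*x/2)] = (6*x**2*exp(3*x/2)*cos(2*x**3 + x**2/2 + 2*x - 5/3) + x*exp(3*x/2)*cos(2*x**3 + x**2/2 + 2*x - 5/3) + 2*exp(3*x/2)*cos(2*x**3 + x**2/2 + 2*x - 5/3) + 12)*exp(-3*x/2)/2 = f(x).
F(1/2) = -4*exp(-3/4) - sin(7/24)/2; F(-1/2) = -4*exp(3/4) - sin(67/24)/2.
Integral = F(1/2) - F(-1/2) = -4*exp(-3/4) - sin(7/24)/2 + sin(67/24)/2 + 4*exp(3/4).

Antiderivative: F(x) = sin(2*x**3 + x**2/2 + 2*x - 5/3)/2 - 4*exp(-3*x/2); value = -4*exp(-3/4) - sin(7/24)/2 + sin(67/24)/2 + 4*exp(3/4)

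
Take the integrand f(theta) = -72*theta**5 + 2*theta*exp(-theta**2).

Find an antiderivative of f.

An antiderivative is F(theta) = -12*theta**6 - exp(-theta**2).

Integrate term by term and add the pieces.
Check: d/dtheta[-12*theta**6 - exp(-theta**2)] = (-72*theta**5*exp(theta**2) + 2*theta)*exp(-theta**2), which equals f(theta).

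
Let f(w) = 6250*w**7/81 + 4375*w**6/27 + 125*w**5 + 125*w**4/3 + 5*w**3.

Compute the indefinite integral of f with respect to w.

f matches the chain-rule pattern g'(h)*h' with inner function h(w) = 5*w**2/3 + w; substituting u = h(w) collapses the integral.
Check: d/dw[5*w**4*(5*w + 3)**4/324] = 6250*w**7/81 + 4375*w**6/27 + 125*w**5 + 125*w**4/3 + 5*w**3 = f(w).

F(w) = 5*w**4*(5*w + 3)**4/324 + C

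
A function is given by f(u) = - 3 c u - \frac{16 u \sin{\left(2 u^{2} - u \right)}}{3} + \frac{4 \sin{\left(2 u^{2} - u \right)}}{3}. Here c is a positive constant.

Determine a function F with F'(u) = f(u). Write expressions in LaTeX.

An antiderivative is F(u) = - \frac{3 c u^{2}}{2} + \frac{4 \cos{\left(2 u^{2} - u \right)}}{3}.

The integrand splits into summands that can be handled one at a time.
Check: d/du[- \frac{3 c u^{2}}{2} + \frac{4 \cos{\left(2 u^{2} - u \right)}}{3}] = - 3 c u - \frac{16 u \sin{\left(2 u^{2} - u \right)}}{3} + \frac{4 \sin{\left(2 u^{2} - u \right)}}{3} = f(u).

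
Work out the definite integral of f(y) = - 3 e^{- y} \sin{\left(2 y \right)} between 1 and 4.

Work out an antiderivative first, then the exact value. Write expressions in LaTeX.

Antiderivative: F(y) = \frac{\left(3 \sin{\left(2 y \right)} + 6 \cos{\left(2 y \right)}\right) e^{- y}}{5}; value = - \frac{3 \sin{\left(2 \right)}}{5 e} + \frac{6 \cos{\left(8 \right)}}{5 e^{4}} + \frac{3 \sin{\left(8 \right)}}{5 e^{4}} - \frac{6 \cos{\left(2 \right)}}{5 e}

Any candidate F(y) must reproduce f(y) exactly when differentiated.
F(y) = \frac{\left(3 \sin{\left(2 y \right)} + 6 \cos{\left(2 y \right)}\right) e^{- y}}{5} is an antiderivative of f.
Check: d/dy[\frac{\left(3 \sin{\left(2 y \right)} + 6 \cos{\left(2 y \right)}\right) e^{- y}}{5}] = - 3 e^{- y} \sin{\left(2 y \right)} = f(y).
F(4) = \frac{6 \cos{\left(8 \right)}}{5 e^{4}} + \frac{3 \sin{\left(8 \right)}}{5 e^{4}}; F(1) = \frac{6 \cos{\left(2 \right)}}{5 e} + \frac{3 \sin{\left(2 \right)}}{5 e}.
Integral = F(4) - F(1) = - \frac{3 \sin{\left(2 \right)}}{5 e} + \frac{6 \cos{\left(8 \right)}}{5 e^{4}} + \frac{3 \sin{\left(8 \right)}}{5 e^{4}} - \frac{6 \cos{\left(2 \right)}}{5 e}.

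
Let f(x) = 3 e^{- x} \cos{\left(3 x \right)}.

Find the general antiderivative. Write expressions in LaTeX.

F(x) = - \frac{3 \left(- 3 \sin{\left(3 x \right)} + \cos{\left(3 x \right)}\right) e^{- x}}{10} + C

Recover f(x) by differentiating a candidate F(x); any mismatch rules it out.
Check: d/dx[- \frac{3 \left(- 3 \sin{\left(3 x \right)} + \cos{\left(3 x \right)}\right) e^{- x}}{10}] = 3 e^{- x} \cos{\left(3 x \right)} = f(x).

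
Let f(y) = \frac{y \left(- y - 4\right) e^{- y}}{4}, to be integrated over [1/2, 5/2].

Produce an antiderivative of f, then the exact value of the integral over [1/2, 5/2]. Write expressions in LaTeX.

Recognize the product-rule pattern: f = u'v + uv' with u = \frac{y^{2}}{4} + \frac{3 y}{2} + \frac{3}{2}, v = e^{- y}, so integration by parts undoes it.
F(y) = \frac{\left(y^{2} + 6 y + 6\right) e^{- y}}{4} is an antiderivative of f.
Check: d/dy[\frac{\left(y^{2} + 6 y + 6\right) e^{- y}}{4}] = \frac{\left(- y^{2} - 4 y\right) e^{- y}}{4}, which equals f(y).
F(5/2) = \frac{109}{16 e^{\frac{5}{2}}}; F(1/2) = \frac{37}{16 e^{\frac{1}{2}}}.
Integral = F(5/2) - F(1/2) = - \frac{37}{16 e^{\frac{1}{2}}} + \frac{109}{16 e^{\frac{5}{2}}}.

Antiderivative: F(y) = \frac{\left(y^{2} + 6 y + 6\right) e^{- y}}{4}; value = - \frac{37}{16 e^{\frac{1}{2}}} + \frac{109}{16 e^{\frac{5}{2}}}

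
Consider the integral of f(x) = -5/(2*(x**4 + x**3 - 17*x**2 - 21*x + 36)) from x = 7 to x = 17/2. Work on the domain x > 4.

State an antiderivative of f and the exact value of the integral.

Antiderivative: F(x) = -5*(16*x*log(x - 4) - 49*x*log(x - 1) + 33*x*log(x + 3) + 48*log(x - 4) - 147*log(x - 1) + 99*log(x + 3) - 84)/(4704*(x + 3)); value = -5*log(6)/96 - 55*log(23/2)/1568 - 5*log(9/2)/294 - 3/2576 + 5*log(3)/294 + 55*log(10)/1568 + 5*log(15/2)/96

The denominator factors as 2*(x - 4)*(x - 1)*(x + 3)**2; partial fractions split f into directly integrable pieces: -55/(1568*(x + 3)) - 5/(56*(x + 3)**2) + 5/(96*(x - 1)) - 5/(294*(x - 4)).
F(x) = -5*(16*x*log(x - 4) - 49*x*log(x - 1) + 33*x*log(x + 3) + 48*log(x - 4) - 147*log(x - 1) + 99*log(x + 3) - 84)/(4704*(x + 3)) is an antiderivative of f.
Check: d/dx[-5*(16*x*log(x - 4) - 49*x*log(x - 1) + 33*x*log(x + 3) + 48*log(x - 4) - 147*log(x - 1) + 99*log(x + 3) - 84)/(4704*(x + 3))] = -5/(2*x**4 + 2*x**3 - 34*x**2 - 42*x + 72), which equals f(x).
F(17/2) = -55*log(23/2)/1568 - 5*log(9/2)/294 + 5/644 + 5*log(15/2)/96; F(7) = -55*log(10)/1568 - 5*log(3)/294 + 1/112 + 5*log(6)/96.
Integral = F(17/2) - F(7) = -5*log(6)/96 - 55*log(23/2)/1568 - 5*log(9/2)/294 - 3/2576 + 5*log(3)/294 + 55*log(10)/1568 + 5*log(15/2)/96.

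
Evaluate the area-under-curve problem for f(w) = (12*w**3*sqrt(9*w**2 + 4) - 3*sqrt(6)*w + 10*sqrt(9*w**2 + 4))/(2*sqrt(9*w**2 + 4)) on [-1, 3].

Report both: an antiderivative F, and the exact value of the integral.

Antiderivative: F(w) = 3*w**4/2 + 5*w - sqrt(6)*sqrt(9*w**2 + 4)/6; value = -sqrt(510)/6 + sqrt(78)/6 + 140

Whatever form F(w) takes, F'(w) = f(w) is non-negotiable.
F(w) = 3*w**4/2 + 5*w - sqrt(6)*sqrt(9*w**2 + 4)/6 is an antiderivative of f.
Check: d/dw[3*w**4/2 + 5*w - sqrt(6)*sqrt(9*w**2 + 4)/6] = (12*w**3*sqrt(9*w**2 + 4) - 3*sqrt(6)*w + 10*sqrt(9*w**2 + 4))/(2*sqrt(9*w**2 + 4)) = f(w).
F(3) = 273/2 - sqrt(510)/6; F(-1) = -7/2 - sqrt(78)/6.
Integral = F(3) - F(-1) = -sqrt(510)/6 + sqrt(78)/6 + 140.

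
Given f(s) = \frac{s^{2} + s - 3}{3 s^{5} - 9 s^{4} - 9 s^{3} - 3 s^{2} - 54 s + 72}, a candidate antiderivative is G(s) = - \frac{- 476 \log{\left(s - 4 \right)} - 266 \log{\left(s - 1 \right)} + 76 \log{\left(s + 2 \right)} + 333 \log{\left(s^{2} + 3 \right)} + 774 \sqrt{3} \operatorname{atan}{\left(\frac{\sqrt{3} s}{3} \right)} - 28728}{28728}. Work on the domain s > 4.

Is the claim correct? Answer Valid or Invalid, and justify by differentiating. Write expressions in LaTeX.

d/ds[G] = \frac{s^{2} + s - 3}{3 s^{5} - 9 s^{4} - 9 s^{3} - 3 s^{2} - 54 s + 72}
This equals f(s) exactly, so the claim holds.

Valid - the claim checks out under differentiation.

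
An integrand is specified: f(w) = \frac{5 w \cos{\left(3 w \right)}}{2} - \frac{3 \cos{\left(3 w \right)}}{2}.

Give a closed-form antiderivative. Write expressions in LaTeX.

An antiderivative is F(w) = \frac{15 w \sin{\left(3 w \right)} - 9 \sin{\left(3 w \right)} + 5 \cos{\left(3 w \right)}}{18}.

Integrate term by term and add the pieces.
Check: d/dw[\frac{15 w \sin{\left(3 w \right)} - 9 \sin{\left(3 w \right)} + 5 \cos{\left(3 w \right)}}{18}] = \frac{5 w \cos{\left(3 w \right)}}{2} - \frac{3 \cos{\left(3 w \right)}}{2} = f(w).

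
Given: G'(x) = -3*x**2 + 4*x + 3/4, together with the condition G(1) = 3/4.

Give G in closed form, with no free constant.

The integrand splits into summands that can be handled one at a time.
A general antiderivative is -x**3 + 2*x**2 + 3*x/4 - 1 + C.
The condition gives C = 3/4 - (3/4) = 0.
So G(x) = -x**3 + 2*x**2 + 3*x/4 - 1.
Check: d/dx[-x**3 + 2*x**2 + 3*x/4 - 1] = -3*x**2 + 4*x + 3/4 = G'(x).

G(x) = -x**3 + 2*x**2 + 3*x/4 - 1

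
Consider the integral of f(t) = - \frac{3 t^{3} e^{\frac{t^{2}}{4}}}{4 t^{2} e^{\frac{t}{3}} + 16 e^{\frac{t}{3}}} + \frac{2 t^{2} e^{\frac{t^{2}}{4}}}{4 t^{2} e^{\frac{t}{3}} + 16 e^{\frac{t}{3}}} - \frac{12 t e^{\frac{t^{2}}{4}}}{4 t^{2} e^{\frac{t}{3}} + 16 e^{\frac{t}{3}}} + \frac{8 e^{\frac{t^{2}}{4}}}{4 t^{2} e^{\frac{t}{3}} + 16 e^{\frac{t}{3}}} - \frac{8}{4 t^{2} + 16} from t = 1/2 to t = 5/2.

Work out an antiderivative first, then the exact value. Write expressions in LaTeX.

Integrate term by term and add the pieces.
F(t) = - \frac{3 e^{\frac{t^{2}}{4} - \frac{t}{3}}}{2} - \operatorname{atan}{\left(\frac{t}{2} \right)} is an antiderivative of f.
Check: d/dt[- \frac{3 e^{\frac{t^{2}}{4} - \frac{t}{3}}}{2} - \operatorname{atan}{\left(\frac{t}{2} \right)}] = \frac{- 3 t^{3} e^{- \frac{t}{3}} e^{\frac{t^{2}}{4}} + 2 t^{2} e^{- \frac{t}{3}} e^{\frac{t^{2}}{4}} - 12 t e^{- \frac{t}{3}} e^{\frac{t^{2}}{4}} - 8 + 8 e^{- \frac{t}{3}} e^{\frac{t^{2}}{4}}}{4 t^{2} + 16}, which equals f(t).
F(5/2) = - \frac{3 e^{\frac{35}{48}}}{2} - \operatorname{atan}{\left(\frac{5}{4} \right)}; F(1/2) = - \frac{3}{2 e^{\frac{5}{48}}} - \operatorname{atan}{\left(\frac{1}{4} \right)}.
Integral = F(5/2) - F(1/2) = - \frac{3 e^{\frac{35}{48}}}{2} - \operatorname{atan}{\left(\frac{5}{4} \right)} + \operatorname{atan}{\left(\frac{1}{4} \right)} + \frac{3}{2 e^{\frac{5}{48}}}.

Antiderivative: F(t) = - \frac{3 e^{\frac{t^{2}}{4} - \frac{t}{3}}}{2} - \operatorname{atan}{\left(\frac{t}{2} \right)}; value = - \frac{3 e^{\frac{35}{48}}}{2} - \operatorname{atan}{\left(\frac{5}{4} \right)} + \operatorname{atan}{\left(\frac{1}{4} \right)} + \frac{3}{2 e^{\frac{5}{48}}}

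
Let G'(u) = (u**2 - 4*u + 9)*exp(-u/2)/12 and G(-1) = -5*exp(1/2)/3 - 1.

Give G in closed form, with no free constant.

G(u) = -u**2*exp(-u/2)/6 - 1 - 3*exp(-u/2)/2

G'(u) has the shape v'r + vr' for v = -u**2/6 - 3/2 and r = exp(-u/2) — it is the derivative of the product v*r.
A general antiderivative is -(u**2/3 + 3)*exp(-u/2)/2 + C.
The condition gives C = -5*exp(1/2)/3 - 1 - (-5*exp(1/2)/3) = -1.
So G(u) = -u**2*exp(-u/2)/6 - 1 - 3*exp(-u/2)/2.
Check: d/du[-u**2*exp(-u/2)/6 - 1 - 3*exp(-u/2)/2] = (u**2 - 4*u + 9)*exp(-u/2)/12 = G'(u).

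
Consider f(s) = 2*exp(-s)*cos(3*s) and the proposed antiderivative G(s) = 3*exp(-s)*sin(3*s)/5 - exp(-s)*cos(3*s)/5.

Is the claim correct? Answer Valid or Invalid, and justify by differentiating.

Valid: G'(s) = f(s).

d/ds[G] = 2*exp(-s)*cos(3*s)
This equals f(s) exactly, so the claim holds.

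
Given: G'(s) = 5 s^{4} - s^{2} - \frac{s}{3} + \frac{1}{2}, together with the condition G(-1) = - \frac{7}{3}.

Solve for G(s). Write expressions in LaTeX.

G(s) = s^{5} - \frac{s^{3}}{3} - \frac{s^{2}}{6} + \frac{s}{2} - 1

The integrand splits into summands that can be handled one at a time.
A general antiderivative is s^{5} - \frac{s^{3}}{3} - \frac{s^{2}}{6} + \frac{s}{2} + C.
The condition gives C = - \frac{7}{3} - (- \frac{4}{3}) = -1.
So G(s) = s^{5} - \frac{s^{3}}{3} - \frac{s^{2}}{6} + \frac{s}{2} - 1.
Check: d/ds[s^{5} - \frac{s^{3}}{3} - \frac{s^{2}}{6} + \frac{s}{2} - 1] = 5 s^{4} - s^{2} - \frac{s}{3} + \frac{1}{2} = G'(s).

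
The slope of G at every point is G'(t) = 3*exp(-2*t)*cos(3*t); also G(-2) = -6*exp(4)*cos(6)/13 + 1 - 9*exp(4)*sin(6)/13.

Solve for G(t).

G(t) = 1 + 9*exp(-2*t)*sin(3*t)/13 - 6*exp(-2*t)*cos(3*t)/13

For G(t) to be correct, d/dt[G] must agree with the stated G'(t) identically.
A general antiderivative is 9*exp(-2*t)*sin(3*t)/13 - 6*exp(-2*t)*cos(3*t)/13 + C.
The condition gives C = -6*exp(4)*cos(6)/13 + 1 - 9*exp(4)*sin(6)/13 - (-6*exp(4)*cos(6)/13 - 9*exp(4)*sin(6)/13) = 1.
So G(t) = 1 + 9*exp(-2*t)*sin(3*t)/13 - 6*exp(-2*t)*cos(3*t)/13.
Check: d/dt[1 + 9*exp(-2*t)*sin(3*t)/13 - 6*exp(-2*t)*cos(3*t)/13] = 3*exp(-2*t)*cos(3*t) = G'(t).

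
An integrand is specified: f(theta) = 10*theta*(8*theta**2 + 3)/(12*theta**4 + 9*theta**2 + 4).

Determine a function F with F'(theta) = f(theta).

An antiderivative is F(theta) = 5*log(2*theta**4 + 3*theta**2/2 + 2/3)/3.

f matches the chain-rule pattern g'(h)*h' with inner function h(theta) = 2*theta**4 + 3*theta**2/2 + 2/3; substituting u = h(theta) collapses the integral.
Check: d/dtheta[5*log(2*theta**4 + 3*theta**2/2 + 2/3)/3] = (80*theta**3 + 30*theta)/(12*theta**4 + 9*theta**2 + 4), which equals f(theta).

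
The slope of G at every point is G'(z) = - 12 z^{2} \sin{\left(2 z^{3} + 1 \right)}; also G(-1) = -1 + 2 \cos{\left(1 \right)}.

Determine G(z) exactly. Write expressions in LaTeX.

G(z) = 2 \cos{\left(2 z^{3} + 1 \right)} - 1

G'(z) matches the chain-rule pattern g'(h)*h' with inner function h(z) = 2 z^{3} + 1; substituting u = h(z) collapses the integral.
A general antiderivative is 2 \cos{\left(2 z^{3} + 1 \right)} + C.
The condition gives C = -1 + 2 \cos{\left(1 \right)} - (2 \cos{\left(1 \right)}) = -1.
So G(z) = 2 \cos{\left(2 z^{3} + 1 \right)} - 1.
Check: d/dz[2 \cos{\left(2 z^{3} + 1 \right)} - 1] = - 12 z^{2} \sin{\left(2 z^{3} + 1 \right)} = G'(z).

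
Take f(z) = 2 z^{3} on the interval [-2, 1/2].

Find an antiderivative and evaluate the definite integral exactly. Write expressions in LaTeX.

Antiderivative: F(z) = \frac{z^{4}}{2}; value = - \frac{255}{32}

Differentiate the proposed F(z) back; it has to land on f(z) exactly.
F(z) = \frac{z^{4}}{2} is an antiderivative of f.
Check: d/dz[\frac{z^{4}}{2}] = 2 z^{3} = f(z).
F(1/2) = \frac{1}{32}; F(-2) = 8.
Integral = F(1/2) - F(-2) = - \frac{255}{32}.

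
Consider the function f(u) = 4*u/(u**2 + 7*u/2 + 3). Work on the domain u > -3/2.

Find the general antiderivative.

The denominator factors as (u + 2)*(2*u + 3); partial fractions split f into directly integrable pieces: -24/(2*u + 3) + 16/(u + 2).
Check: d/du[-12*log(u + 3/2) + 16*log(u + 2)] = 8*u/(2*u**2 + 7*u + 6), which equals f(u).

F(u) = -12*log(u + 3/2) + 16*log(u + 2) + C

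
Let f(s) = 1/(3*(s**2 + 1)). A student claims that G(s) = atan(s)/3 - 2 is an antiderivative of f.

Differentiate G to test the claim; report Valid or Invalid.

d/ds[G] = 1/(3*s**2 + 3)
This equals f(s) exactly, so the claim holds.

Valid: G'(s) = f(s).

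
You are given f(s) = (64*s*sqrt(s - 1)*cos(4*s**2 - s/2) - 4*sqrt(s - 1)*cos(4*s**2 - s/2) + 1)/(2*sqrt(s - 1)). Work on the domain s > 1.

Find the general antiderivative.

For F(s) to be correct the identity F'(s) - f(s) = 0 must hold.
Check: d/ds[sqrt(s - 1) + 4*sin(4*s**2 - s/2)] = (64*s*sqrt(s - 1)*cos(4*s**2 - s/2) - 4*sqrt(s - 1)*cos(4*s**2 - s/2) + 1)/(2*sqrt(s - 1)) = f(s).

F(s) = sqrt(s - 1) + 4*sin(4*s**2 - s/2) + C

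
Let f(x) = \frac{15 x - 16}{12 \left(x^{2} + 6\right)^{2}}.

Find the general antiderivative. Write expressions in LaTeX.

F(x) = \frac{- 24 x - 4 \sqrt{6} \left(x^{2} + 6\right) \operatorname{atan}{\left(\frac{\sqrt{6} x}{6} \right)} - 135}{216 \left(x^{2} + 6\right)} + C

Recover f(x) by differentiating a candidate F(x); any mismatch rules it out.
Check: d/dx[\frac{- 24 x - 4 \sqrt{6} \left(x^{2} + 6\right) \operatorname{atan}{\left(\frac{\sqrt{6} x}{6} \right)} - 135}{216 \left(x^{2} + 6\right)}] = \frac{15 x - 16}{12 x^{4} + 144 x^{2} + 432}, which equals f(x).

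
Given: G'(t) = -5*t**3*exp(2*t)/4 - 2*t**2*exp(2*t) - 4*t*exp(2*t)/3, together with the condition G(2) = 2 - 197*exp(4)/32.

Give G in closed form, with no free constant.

Recognize the product-rule pattern: G'(t) = u'v + uv' with u = -5*t**3/8 - t**2/16 - 29*t/48 + 29/96, v = exp(2*t), so integration by parts undoes it.
A general antiderivative is (-60*t**3 - 6*t**2 - 58*t + 29)*exp(2*t)/96 + C.
The condition gives C = 2 - 197*exp(4)/32 - (-197*exp(4)/32) = 2.
So G(t) = ((-60*t**3 - 6*t**2 - 58*t + 29)*exp(2*t) + 192)/96.
Check: d/dt[((-60*t**3 - 6*t**2 - 58*t + 29)*exp(2*t) + 192)/96] = -5*t**3*exp(2*t)/4 - 2*t**2*exp(2*t) - 4*t*exp(2*t)/3 = G'(t).

G(t) = ((-60*t**3 - 6*t**2 - 58*t + 29)*exp(2*t) + 192)/96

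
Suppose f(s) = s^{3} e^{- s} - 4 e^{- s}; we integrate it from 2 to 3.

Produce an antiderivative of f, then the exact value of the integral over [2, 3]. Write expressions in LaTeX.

Antiderivative: F(s) = \left(- s^{3} - 3 s^{2} - 6 s - 2\right) e^{- s}; value = - \frac{74}{e^{3}} + \frac{34}{e^{2}}

f has the shape u'v + uv' for u = - s^{3} - 3 s^{2} - 6 s - 2 and v = e^{- s} — it is the derivative of the product u*v.
F(s) = \left(- s^{3} - 3 s^{2} - 6 s - 2\right) e^{- s} is an antiderivative of f.
Check: d/ds[\left(- s^{3} - 3 s^{2} - 6 s - 2\right) e^{- s}] = \left(s^{3} - 4\right) e^{- s}, which equals f(s).
F(3) = - \frac{74}{e^{3}}; F(2) = - \frac{34}{e^{2}}.
Integral = F(3) - F(2) = - \frac{74}{e^{3}} + \frac{34}{e^{2}}.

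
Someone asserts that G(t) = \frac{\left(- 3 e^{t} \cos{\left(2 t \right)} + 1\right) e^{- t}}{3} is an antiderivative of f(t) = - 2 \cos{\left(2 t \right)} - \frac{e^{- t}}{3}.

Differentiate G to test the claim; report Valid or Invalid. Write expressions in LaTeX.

Invalid: d/dt[G] - f = 2 \sin{\left(2 t \right)} + 2 \cos{\left(2 t \right)}, which is not 0.

d/dt[G] = \frac{\left(6 e^{t} \sin{\left(2 t \right)} - 1\right) e^{- t}}{3}
d/dt[G] - f(t) = 2 \sin{\left(2 t \right)} + 2 \cos{\left(2 t \right)} != 0.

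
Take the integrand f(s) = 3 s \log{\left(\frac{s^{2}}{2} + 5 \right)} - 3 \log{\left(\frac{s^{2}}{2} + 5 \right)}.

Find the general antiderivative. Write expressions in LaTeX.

Integrate term by term and add the pieces.
Check: d/ds[\frac{3 s^{2} \log{\left(\frac{s^{2}}{2} + 5 \right)}}{2} - \frac{3 s^{2}}{2} - 3 s \log{\left(\frac{s^{2}}{2} + 5 \right)} + 6 s + 15 \log{\left(s^{2} + 10 \right)} - 6 \sqrt{10} \operatorname{atan}{\left(\frac{\sqrt{10} s}{10} \right)}] = 3 s \log{\left(\frac{s^{2}}{2} + 5 \right)} - 3 \log{\left(\frac{s^{2}}{2} + 5 \right)} = f(s).

F(s) = \frac{3 s^{2} \log{\left(\frac{s^{2}}{2} + 5 \right)}}{2} - \frac{3 s^{2}}{2} - 3 s \log{\left(\frac{s^{2}}{2} + 5 \right)} + 6 s + 15 \log{\left(s^{2} + 10 \right)} - 6 \sqrt{10} \operatorname{atan}{\left(\frac{\sqrt{10} s}{10} \right)} + C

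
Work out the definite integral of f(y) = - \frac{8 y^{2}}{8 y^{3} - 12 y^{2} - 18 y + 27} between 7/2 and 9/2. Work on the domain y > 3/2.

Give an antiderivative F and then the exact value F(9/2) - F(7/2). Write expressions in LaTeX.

The denominator factors as \left(2 y - 3\right)^{2} \left(2 y + 3\right); partial fractions split f into directly integrable pieces: - \frac{1}{2 \left(2 y + 3\right)} - \frac{3}{2 \left(2 y - 3\right)} - \frac{3}{\left(2 y - 3\right)^{2}}.
F(y) = \frac{- 6 y \log{\left(y - \frac{3}{2} \right)} - 2 y \log{\left(y + \frac{3}{2} \right)} + 9 \log{\left(y - \frac{3}{2} \right)} + 3 \log{\left(y + \frac{3}{2} \right)} + 6}{8 y - 12} is an antiderivative of f.
Check: d/dy[\frac{- 6 y \log{\left(y - \frac{3}{2} \right)} - 2 y \log{\left(y + \frac{3}{2} \right)} + 9 \log{\left(y - \frac{3}{2} \right)} + 3 \log{\left(y + \frac{3}{2} \right)} + 6}{8 y - 12}] = - \frac{8 y^{2}}{8 y^{3} - 12 y^{2} - 18 y + 27} = f(y).
F(9/2) = - \frac{3 \log{\left(3 \right)}}{4} - \frac{\log{\left(6 \right)}}{4} + \frac{1}{4}; F(7/2) = - \frac{3 \log{\left(2 \right)}}{4} - \frac{\log{\left(5 \right)}}{4} + \frac{3}{8}.
Integral = F(9/2) - F(7/2) = - \frac{3 \log{\left(3 \right)}}{4} - \frac{\log{\left(6 \right)}}{4} - \frac{1}{8} + \frac{\log{\left(5 \right)}}{4} + \frac{3 \log{\left(2 \right)}}{4}.

Antiderivative: F(y) = \frac{- 6 y \log{\left(y - \frac{3}{2} \right)} - 2 y \log{\left(y + \frac{3}{2} \right)} + 9 \log{\left(y - \frac{3}{2} \right)} + 3 \log{\left(y + \frac{3}{2} \right)} + 6}{8 y - 12}; value = - \frac{3 \log{\left(3 \right)}}{4} - \frac{\log{\left(6 \right)}}{4} - \frac{1}{8} + \frac{\log{\left(5 \right)}}{4} + \frac{3 \log{\left(2 \right)}}{4}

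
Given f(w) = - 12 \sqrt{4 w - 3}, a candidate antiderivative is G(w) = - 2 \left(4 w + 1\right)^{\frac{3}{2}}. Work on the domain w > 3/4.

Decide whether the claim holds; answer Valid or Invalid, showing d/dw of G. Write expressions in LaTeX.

Invalid: d/dw[G] - f = 12 \sqrt{4 w - 3} - 12 \sqrt{4 w + 1}, which is not 0.

d/dw[G] = - 12 \sqrt{4 w + 1}
d/dw[G] - f(w) = 12 \sqrt{4 w - 3} - 12 \sqrt{4 w + 1} != 0.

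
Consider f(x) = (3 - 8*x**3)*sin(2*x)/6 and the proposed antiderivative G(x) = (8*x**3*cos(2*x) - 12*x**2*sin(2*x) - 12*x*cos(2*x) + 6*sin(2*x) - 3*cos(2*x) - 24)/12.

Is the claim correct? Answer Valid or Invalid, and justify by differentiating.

Valid - the claim checks out under differentiation.

d/dx[G] = -4*x**3*sin(2*x)/3 + sin(2*x)/2
This equals f(x) exactly, so the claim holds.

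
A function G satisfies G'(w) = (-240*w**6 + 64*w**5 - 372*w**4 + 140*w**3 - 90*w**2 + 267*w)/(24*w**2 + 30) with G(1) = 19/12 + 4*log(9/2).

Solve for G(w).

Any candidate G(w) must reproduce the stated G'(w) exactly.
A general antiderivative is -2*w**5 + 2*w**4/3 - w**3 + 5*w**2/4 + 4*log(2*w**2 + 5/2) + 2/3 + C.
The condition gives C = 19/12 + 4*log(9/2) - (-5/12 + 4*log(9/2)) = 2.
So G(w) = -2*w**5 + 2*w**4/3 - w**3 + 5*w**2/4 + 4*log(2*w**2 + 5/2) + 8/3.
Check: d/dw[-2*w**5 + 2*w**4/3 - w**3 + 5*w**2/4 + 4*log(2*w**2 + 5/2) + 8/3] = (-240*w**6 + 64*w**5 - 372*w**4 + 140*w**3 - 90*w**2 + 267*w)/(24*w**2 + 30) = G'(w).

G(w) = -2*w**5 + 2*w**4/3 - w**3 + 5*w**2/4 + 4*log(2*w**2 + 5/2) + 8/3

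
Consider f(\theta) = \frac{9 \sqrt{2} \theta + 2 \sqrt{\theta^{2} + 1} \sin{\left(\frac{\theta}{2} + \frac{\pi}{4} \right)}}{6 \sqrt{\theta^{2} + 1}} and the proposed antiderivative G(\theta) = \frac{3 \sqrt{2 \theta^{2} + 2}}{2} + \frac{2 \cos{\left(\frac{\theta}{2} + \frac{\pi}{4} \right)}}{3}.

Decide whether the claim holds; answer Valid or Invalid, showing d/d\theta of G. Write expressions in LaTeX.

Invalid: d/d\theta[G] - f = - \frac{2 \sin{\left(\frac{\theta}{2} + \frac{\pi}{4} \right)}}{3}, which is not 0.

d/d\theta[G] = \frac{9 \sqrt{2} \theta - 2 \sqrt{\theta^{2} + 1} \sin{\left(\frac{\theta}{2} + \frac{\pi}{4} \right)}}{6 \sqrt{\theta^{2} + 1}}
d/d\theta[G] - f(\theta) = - \frac{2 \sin{\left(\frac{\theta}{2} + \frac{\pi}{4} \right)}}{3} != 0.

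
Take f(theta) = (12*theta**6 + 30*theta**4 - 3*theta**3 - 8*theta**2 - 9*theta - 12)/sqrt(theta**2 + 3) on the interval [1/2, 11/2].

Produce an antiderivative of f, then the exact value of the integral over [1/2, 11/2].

Antiderivative: F(theta) = 2*theta**5*sqrt(theta**2 + 3) - theta**2*sqrt(theta**2 + 3) - 4*theta*sqrt(theta**2 + 3) - 3*sqrt(theta**2 + 3); value = 83*sqrt(13)/32 + 160167*sqrt(133)/32

f has the shape u'v + uv' for u = -2*sqrt(theta**2 + 3) and v = -theta**5 + theta**2/2 + 2*theta + 3/2 — it is the derivative of the product u*v.
F(theta) = 2*theta**5*sqrt(theta**2 + 3) - theta**2*sqrt(theta**2 + 3) - 4*theta*sqrt(theta**2 + 3) - 3*sqrt(theta**2 + 3) is an antiderivative of f.
Check: d/dtheta[2*theta**5*sqrt(theta**2 + 3) - theta**2*sqrt(theta**2 + 3) - 4*theta*sqrt(theta**2 + 3) - 3*sqrt(theta**2 + 3)] = (12*theta**6 + 30*theta**4 - 3*theta**3 - 8*theta**2 - 9*theta - 12)/sqrt(theta**2 + 3) = f(theta).
F(11/2) = 160167*sqrt(133)/32; F(1/2) = -83*sqrt(13)/32.
Integral = F(11/2) - F(1/2) = 83*sqrt(13)/32 + 160167*sqrt(133)/32.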